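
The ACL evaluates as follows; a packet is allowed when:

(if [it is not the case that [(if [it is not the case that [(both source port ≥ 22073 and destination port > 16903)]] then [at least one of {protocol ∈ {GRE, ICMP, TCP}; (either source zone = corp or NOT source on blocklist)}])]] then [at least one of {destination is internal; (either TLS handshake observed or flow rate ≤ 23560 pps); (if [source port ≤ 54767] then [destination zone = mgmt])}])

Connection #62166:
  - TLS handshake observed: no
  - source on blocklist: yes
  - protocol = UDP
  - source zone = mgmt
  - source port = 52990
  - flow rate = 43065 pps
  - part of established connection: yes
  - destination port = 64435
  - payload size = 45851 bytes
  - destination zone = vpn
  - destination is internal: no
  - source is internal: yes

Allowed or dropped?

Atomic conditions:
  source port ≥ 22073: 52990 ≥ 22073 is true
  destination port > 16903: 64435 > 16903 is true
  protocol ∈ {GRE, ICMP, TCP}: UDP is not in the set → false
  source zone = corp: mgmt == corp is false
  NOT source on blocklist: yes → false
  destination is internal: no → false
  TLS handshake observed: no → false
  flow rate ≤ 23560 pps: 43065 ≤ 23560 is false
  source port ≤ 54767: 52990 ≤ 54767 is true
  destination zone = mgmt: vpn == mgmt is false
Combine:
[1.1.1.1] true AND true = true
[1.1.1] NOT true = false
[1.1.2.2] false OR false = false
[1.1.2] false OR false = false
[1.1] false → false (antecedent false ⇒ implication holds) = true
[1] NOT true = false
[2.2] false OR false = false
[2.3] true → false = false
[2] false OR false OR false = false
[root] false → false (antecedent false ⇒ implication holds) = true
Overall: true → allowed

Allowed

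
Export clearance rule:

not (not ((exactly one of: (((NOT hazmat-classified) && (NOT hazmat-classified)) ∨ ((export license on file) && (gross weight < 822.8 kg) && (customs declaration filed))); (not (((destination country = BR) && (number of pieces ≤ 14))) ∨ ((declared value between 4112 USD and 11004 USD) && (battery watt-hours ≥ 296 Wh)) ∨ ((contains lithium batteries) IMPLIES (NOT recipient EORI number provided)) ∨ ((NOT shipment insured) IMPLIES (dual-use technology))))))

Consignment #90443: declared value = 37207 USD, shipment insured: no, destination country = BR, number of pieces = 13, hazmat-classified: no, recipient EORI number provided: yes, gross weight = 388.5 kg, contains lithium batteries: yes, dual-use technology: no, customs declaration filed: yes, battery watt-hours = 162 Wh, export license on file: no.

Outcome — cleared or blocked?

Atomic conditions:
  NOT hazmat-classified: no → true
  export license on file: no → false
  gross weight < 822.8 kg: 388.5 < 822.8 is true
  customs declaration filed: yes → true
  destination country = BR: BR == BR is true
  number of pieces ≤ 14: 13 ≤ 14 is true
  declared value between 4112 USD and 11004 USD: 37207 in [4112, 11004] is false
  battery watt-hours ≥ 296 Wh: 162 ≥ 296 is false
  contains lithium batteries: yes → true
  NOT recipient EORI number provided: yes → false
  NOT shipment insured: no → true
  dual-use technology: no → false
Combine:
[1.1.1.1] true AND true = true
[1.1.1.2] false AND true AND true = false
[1.1.1] true OR false = true
[1.1.2.1.1] true AND true = true
[1.1.2.1] NOT true = false
[1.1.2.2] false AND false = false
[1.1.2.3] true → false = false
[1.1.2.4] true → false = false
[1.1.2] false OR false OR false OR false = false
[1.1] exactly-one(true, false) = true
[1] NOT true = false
[root] NOT false = true
Overall: true → cleared

Cleared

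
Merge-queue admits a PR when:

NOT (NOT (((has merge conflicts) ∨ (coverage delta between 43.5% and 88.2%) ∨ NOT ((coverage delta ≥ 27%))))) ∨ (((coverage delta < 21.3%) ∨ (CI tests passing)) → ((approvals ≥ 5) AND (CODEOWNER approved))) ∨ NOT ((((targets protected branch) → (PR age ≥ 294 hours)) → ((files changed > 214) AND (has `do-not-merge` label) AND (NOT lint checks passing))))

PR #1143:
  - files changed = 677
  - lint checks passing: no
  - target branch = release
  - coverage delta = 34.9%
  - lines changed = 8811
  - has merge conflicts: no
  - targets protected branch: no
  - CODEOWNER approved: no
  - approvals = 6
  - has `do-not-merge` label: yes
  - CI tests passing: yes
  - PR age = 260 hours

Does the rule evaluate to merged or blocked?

Atomic conditions:
  has merge conflicts: no → false
  coverage delta between 43.5% and 88.2%: 34.9 in [43.5, 88.2] is false
  coverage delta ≥ 27%: 34.9 ≥ 27 is true
  coverage delta < 21.3%: 34.9 < 21.3 is false
  CI tests passing: yes → true
  approvals ≥ 5: 6 ≥ 5 is true
  CODEOWNER approved: no → false
  targets protected branch: no → false
  PR age ≥ 294 hours: 260 ≥ 294 is false
  files changed > 214: 677 > 214 is true
  has `do-not-merge` label: yes → true
  NOT lint checks passing: no → true
Combine:
[1.1.1.3] NOT true = false
[1.1.1] false OR false OR false = false
[1.1] NOT false = true
[1] NOT true = false
[2.1] false OR true = true
[2.2] true AND false = false
[2] true → false = false
[3.1.1] false → false (antecedent false ⇒ implication holds) = true
[3.1.2] true AND true AND true = true
[3.1] true → true = true
[3] NOT true = false
[root] false OR false OR false = false
Overall: false → blocked

Blocked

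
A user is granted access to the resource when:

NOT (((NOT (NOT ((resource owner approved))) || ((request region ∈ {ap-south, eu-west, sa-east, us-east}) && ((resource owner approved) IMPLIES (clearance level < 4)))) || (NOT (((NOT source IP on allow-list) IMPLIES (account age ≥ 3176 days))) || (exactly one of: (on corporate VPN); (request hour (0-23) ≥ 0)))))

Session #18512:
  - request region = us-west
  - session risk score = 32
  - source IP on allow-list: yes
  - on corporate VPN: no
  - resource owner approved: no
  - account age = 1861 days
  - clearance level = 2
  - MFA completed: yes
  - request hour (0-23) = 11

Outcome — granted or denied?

Atomic conditions:
  resource owner approved: no → false
  request region ∈ {ap-south, eu-west, sa-east, us-east}: us-west is not in the set → false
  clearance level < 4: 2 < 4 is true
  NOT source IP on allow-list: yes → false
  account age ≥ 3176 days: 1861 ≥ 3176 is false
  on corporate VPN: no → false
  request hour (0-23) ≥ 0: 11 ≥ 0 is true
Combine:
[1.1.1.1] NOT false = true
[1.1.1] NOT true = false
[1.1.2.2] false → true (antecedent false ⇒ implication holds) = true
[1.1.2] false AND true = false
[1.1] false OR false = false
[1.2.1.1] false → false (antecedent false ⇒ implication holds) = true
[1.2.1] NOT true = false
[1.2.2] exactly-one(false, true) = true
[1.2] false OR true = true
[1] false OR true = true
[root] NOT true = false
Overall: false → denied

Denied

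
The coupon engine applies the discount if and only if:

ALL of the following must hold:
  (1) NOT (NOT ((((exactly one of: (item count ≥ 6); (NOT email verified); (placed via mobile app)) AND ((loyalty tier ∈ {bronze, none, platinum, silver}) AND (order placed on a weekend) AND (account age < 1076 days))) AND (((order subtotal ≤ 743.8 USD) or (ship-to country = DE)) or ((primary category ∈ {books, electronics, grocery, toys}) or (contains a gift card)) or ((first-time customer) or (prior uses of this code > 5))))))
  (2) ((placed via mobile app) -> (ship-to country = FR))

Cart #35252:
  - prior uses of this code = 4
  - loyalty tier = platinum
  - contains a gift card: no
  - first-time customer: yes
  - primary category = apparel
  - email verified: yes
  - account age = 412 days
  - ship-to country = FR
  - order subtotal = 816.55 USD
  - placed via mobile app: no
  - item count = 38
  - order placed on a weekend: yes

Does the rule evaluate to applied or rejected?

Atomic conditions:
  item count ≥ 6: 38 ≥ 6 is true
  NOT email verified: yes → false
  placed via mobile app: no → false
  loyalty tier ∈ {bronze, none, platinum, silver}: platinum is in the set → true
  order placed on a weekend: yes → true
  account age < 1076 days: 412 < 1076 is true
  order subtotal ≤ 743.8 USD: 816.55 ≤ 743.8 is false
  ship-to country = DE: FR == DE is false
  primary category ∈ {books, electronics, grocery, toys}: apparel is not in the set → false
  contains a gift card: no → false
  first-time customer: yes → true
  prior uses of this code > 5: 4 > 5 is false
  ship-to country = FR: FR == FR is true
Combine:
[1.1.1.1.1] exactly-one(true, false, false) = true
[1.1.1.1.2] true AND true AND true = true
[1.1.1.1] true AND true = true
[1.1.1.2.1] false OR false = false
[1.1.1.2.2] false OR false = false
[1.1.1.2.3] true OR false = true
[1.1.1.2] false OR false OR true = true
[1.1.1] true AND true = true
[1.1] NOT true = false
[1] NOT false = true
[2] false → true (antecedent false ⇒ implication holds) = true
[root] true AND true = true
Overall: true → applied

Applied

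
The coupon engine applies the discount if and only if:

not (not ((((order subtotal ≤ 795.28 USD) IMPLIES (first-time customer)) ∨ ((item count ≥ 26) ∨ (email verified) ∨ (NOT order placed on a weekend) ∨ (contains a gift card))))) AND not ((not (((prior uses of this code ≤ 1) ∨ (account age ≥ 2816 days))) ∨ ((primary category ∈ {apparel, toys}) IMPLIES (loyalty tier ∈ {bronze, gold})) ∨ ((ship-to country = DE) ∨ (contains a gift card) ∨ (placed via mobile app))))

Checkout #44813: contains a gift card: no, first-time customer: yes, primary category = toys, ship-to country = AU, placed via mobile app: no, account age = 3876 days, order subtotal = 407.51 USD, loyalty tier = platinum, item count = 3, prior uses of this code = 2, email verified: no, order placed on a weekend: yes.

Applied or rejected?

Applied

Atomic conditions:
  order subtotal ≤ 795.28 USD: 407.51 ≤ 795.28 is true
  first-time customer: yes → true
  item count ≥ 26: 3 ≥ 26 is false
  email verified: no → false
  NOT order placed on a weekend: yes → false
  contains a gift card: no → false
  prior uses of this code ≤ 1: 2 ≤ 1 is false
  account age ≥ 2816 days: 3876 ≥ 2816 is true
  primary category ∈ {apparel, toys}: toys is in the set → true
  loyalty tier ∈ {bronze, gold}: platinum is not in the set → false
  ship-to country = DE: AU == DE is false
  placed via mobile app: no → false
Combine:
[1.1.1.1] true → true = true
[1.1.1.2] false OR false OR false OR false = false
[1.1.1] true OR false = true
[1.1] NOT true = false
[1] NOT false = true
[2.1.1.1] false OR true = true
[2.1.1] NOT true = false
[2.1.2] true → false = false
[2.1.3] false OR false OR false = false
[2.1] false OR false OR false = false
[2] NOT false = true
[root] true AND true = true
Overall: true → applied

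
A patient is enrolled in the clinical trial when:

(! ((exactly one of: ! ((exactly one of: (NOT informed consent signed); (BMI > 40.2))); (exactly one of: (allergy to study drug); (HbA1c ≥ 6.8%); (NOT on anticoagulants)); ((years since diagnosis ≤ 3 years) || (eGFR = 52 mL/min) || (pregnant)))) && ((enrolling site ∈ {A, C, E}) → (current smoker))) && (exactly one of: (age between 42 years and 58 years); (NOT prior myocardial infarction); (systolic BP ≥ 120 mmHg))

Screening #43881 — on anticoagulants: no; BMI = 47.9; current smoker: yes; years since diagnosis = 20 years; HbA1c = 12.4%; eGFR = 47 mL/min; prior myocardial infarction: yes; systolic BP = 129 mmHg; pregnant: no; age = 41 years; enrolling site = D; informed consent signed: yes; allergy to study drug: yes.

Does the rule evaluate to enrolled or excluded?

Atomic conditions:
  NOT informed consent signed: yes → false
  BMI > 40.2: 47.9 > 40.2 is true
  allergy to study drug: yes → true
  HbA1c ≥ 6.8%: 12.4 ≥ 6.8 is true
  NOT on anticoagulants: no → true
  years since diagnosis ≤ 3 years: 20 ≤ 3 is false
  eGFR = 52 mL/min: 47 == 52 is false
  pregnant: no → false
  enrolling site ∈ {A, C, E}: D is not in the set → false
  current smoker: yes → true
  age between 42 years and 58 years: 41 in [42, 58] is false
  NOT prior myocardial infarction: yes → false
  systolic BP ≥ 120 mmHg: 129 ≥ 120 is true
Combine:
[1.1.1.1.1] exactly-one(false, true) = true
[1.1.1.1] NOT true = false
[1.1.1.2] exactly-one(true, true, true) = false
[1.1.1.3] false OR false OR false = false
[1.1.1] exactly-one(false, false, false) = false
[1.1] NOT false = true
[1.2] false → true (antecedent false ⇒ implication holds) = true
[1] true AND true = true
[2] exactly-one(false, false, true) = true
[root] true AND true = true
Overall: true → enrolled

Enrolled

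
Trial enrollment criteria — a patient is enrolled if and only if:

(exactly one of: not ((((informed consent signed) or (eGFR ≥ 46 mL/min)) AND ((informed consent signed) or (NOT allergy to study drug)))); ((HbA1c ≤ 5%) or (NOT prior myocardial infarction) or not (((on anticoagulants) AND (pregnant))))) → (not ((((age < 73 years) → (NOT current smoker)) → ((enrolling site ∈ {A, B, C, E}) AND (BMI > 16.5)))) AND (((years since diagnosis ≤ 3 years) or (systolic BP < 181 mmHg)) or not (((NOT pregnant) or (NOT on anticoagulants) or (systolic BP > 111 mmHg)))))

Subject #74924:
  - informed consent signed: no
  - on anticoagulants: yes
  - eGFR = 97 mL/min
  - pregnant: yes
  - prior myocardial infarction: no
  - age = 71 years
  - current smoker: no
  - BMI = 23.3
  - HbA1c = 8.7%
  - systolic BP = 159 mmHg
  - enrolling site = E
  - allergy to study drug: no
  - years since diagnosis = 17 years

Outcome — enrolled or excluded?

Atomic conditions:
  informed consent signed: no → false
  eGFR ≥ 46 mL/min: 97 ≥ 46 is true
  NOT allergy to study drug: no → true
  HbA1c ≤ 5%: 8.7 ≤ 5 is false
  NOT prior myocardial infarction: no → true
  on anticoagulants: yes → true
  pregnant: yes → true
  age < 73 years: 71 < 73 is true
  NOT current smoker: no → true
  enrolling site ∈ {A, B, C, E}: E is in the set → true
  BMI > 16.5: 23.3 > 16.5 is true
  years since diagnosis ≤ 3 years: 17 ≤ 3 is false
  systolic BP < 181 mmHg: 159 < 181 is true
  NOT pregnant: yes → false
  NOT on anticoagulants: yes → false
  systolic BP > 111 mmHg: 159 > 111 is true
Combine:
[1.1.1.1] false OR true = true
[1.1.1.2] false OR true = true
[1.1.1] true AND true = true
[1.1] NOT true = false
[1.2.3.1] true AND true = true
[1.2.3] NOT true = false
[1.2] false OR true OR false = true
[1] exactly-one(false, true) = true
[2.1.1.1] true → true = true
[2.1.1.2] true AND true = true
[2.1.1] true → true = true
[2.1] NOT true = false
[2.2.1] false OR true = true
[2.2.2.1] false OR false OR true = true
[2.2.2] NOT true = false
[2.2] true OR false = true
[2] false AND true = false
[root] true → false = false
Overall: false → excluded

Excluded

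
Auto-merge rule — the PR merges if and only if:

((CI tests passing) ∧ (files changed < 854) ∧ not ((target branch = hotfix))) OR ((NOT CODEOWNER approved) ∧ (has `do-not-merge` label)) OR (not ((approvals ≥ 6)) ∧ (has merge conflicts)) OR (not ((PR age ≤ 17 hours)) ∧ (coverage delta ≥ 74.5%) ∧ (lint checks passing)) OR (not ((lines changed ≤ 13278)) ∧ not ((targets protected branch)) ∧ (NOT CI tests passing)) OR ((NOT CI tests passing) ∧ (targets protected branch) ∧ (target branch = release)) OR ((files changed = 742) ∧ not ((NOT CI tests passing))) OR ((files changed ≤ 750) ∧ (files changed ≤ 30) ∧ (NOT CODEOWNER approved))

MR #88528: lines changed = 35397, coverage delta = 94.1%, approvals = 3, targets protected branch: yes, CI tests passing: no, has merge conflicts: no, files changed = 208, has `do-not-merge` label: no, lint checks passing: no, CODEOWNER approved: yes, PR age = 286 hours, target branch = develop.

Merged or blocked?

Blocked

Atomic conditions:
  CI tests passing: no → false
  files changed < 854: 208 < 854 is true
  target branch = hotfix: develop == hotfix is false
  NOT CODEOWNER approved: yes → false
  has `do-not-merge` label: no → false
  approvals ≥ 6: 3 ≥ 6 is false
  has merge conflicts: no → false
  PR age ≤ 17 hours: 286 ≤ 17 is false
  coverage delta ≥ 74.5%: 94.1 ≥ 74.5 is true
  lint checks passing: no → false
  lines changed ≤ 13278: 35397 ≤ 13278 is false
  targets protected branch: yes → true
  NOT CI tests passing: no → true
  target branch = release: develop == release is false
  files changed = 742: 208 == 742 is false
  files changed ≤ 750: 208 ≤ 750 is true
  files changed ≤ 30: 208 ≤ 30 is false
Combine:
[1.3] NOT false = true
[1] false AND true AND true = false
[2] false AND false = false
[3.1] NOT false = true
[3] true AND false = false
[4.1] NOT false = true
[4] true AND true AND false = false
[5.1] NOT false = true
[5.2] NOT true = false
[5] true AND false AND true = false
[6] true AND true AND false = false
[7.2] NOT true = false
[7] false AND false = false
[8] true AND false AND false = false
[root] false OR false OR false OR false OR false OR false OR false OR false = false
Overall: false → blocked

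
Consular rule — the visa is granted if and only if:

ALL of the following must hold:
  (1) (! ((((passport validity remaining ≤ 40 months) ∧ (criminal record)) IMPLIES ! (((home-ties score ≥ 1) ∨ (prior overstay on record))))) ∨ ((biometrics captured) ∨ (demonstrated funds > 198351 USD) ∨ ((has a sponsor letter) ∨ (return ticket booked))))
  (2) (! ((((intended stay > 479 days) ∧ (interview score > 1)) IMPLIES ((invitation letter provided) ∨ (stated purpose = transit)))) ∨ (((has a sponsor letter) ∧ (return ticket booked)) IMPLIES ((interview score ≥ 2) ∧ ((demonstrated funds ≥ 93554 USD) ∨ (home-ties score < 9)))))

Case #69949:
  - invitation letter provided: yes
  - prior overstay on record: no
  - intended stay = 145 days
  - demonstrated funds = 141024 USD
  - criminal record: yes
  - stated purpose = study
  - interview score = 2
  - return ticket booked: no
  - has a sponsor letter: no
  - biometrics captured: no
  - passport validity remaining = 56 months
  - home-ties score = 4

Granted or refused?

Refused

Atomic conditions:
  passport validity remaining ≤ 40 months: 56 ≤ 40 is false
  criminal record: yes → true
  home-ties score ≥ 1: 4 ≥ 1 is true
  prior overstay on record: no → false
  biometrics captured: no → false
  demonstrated funds > 198351 USD: 141024 > 198351 is false
  has a sponsor letter: no → false
  return ticket booked: no → false
  intended stay > 479 days: 145 > 479 is false
  interview score > 1: 2 > 1 is true
  invitation letter provided: yes → true
  stated purpose = transit: study == transit is false
  interview score ≥ 2: 2 ≥ 2 is true
  demonstrated funds ≥ 93554 USD: 141024 ≥ 93554 is true
  home-ties score < 9: 4 < 9 is true
Combine:
[1.1.1.1] false AND true = false
[1.1.1.2.1] true OR false = true
[1.1.1.2] NOT true = false
[1.1.1] false → false (antecedent false ⇒ implication holds) = true
[1.1] NOT true = false
[1.2.3] false OR false = false
[1.2] false OR false OR false = false
[1] false OR false = false
[2.1.1.1] false AND true = false
[2.1.1.2] true OR false = true
[2.1.1] false → true (antecedent false ⇒ implication holds) = true
[2.1] NOT true = false
[2.2.1] false AND false = false
[2.2.2.2] true OR true = true
[2.2.2] true AND true = true
[2.2] false → true (antecedent false ⇒ implication holds) = true
[2] false OR true = true
[root] false AND true = false
Overall: false → refused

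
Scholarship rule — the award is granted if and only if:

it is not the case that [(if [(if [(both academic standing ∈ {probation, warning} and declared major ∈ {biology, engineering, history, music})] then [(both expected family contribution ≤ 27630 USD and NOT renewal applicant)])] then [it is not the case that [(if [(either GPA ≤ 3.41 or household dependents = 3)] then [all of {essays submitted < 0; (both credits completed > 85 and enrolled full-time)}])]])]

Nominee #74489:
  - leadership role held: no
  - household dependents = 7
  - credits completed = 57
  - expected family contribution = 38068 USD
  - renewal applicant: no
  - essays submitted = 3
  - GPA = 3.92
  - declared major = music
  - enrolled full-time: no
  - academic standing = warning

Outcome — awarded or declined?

Declined

Atomic conditions:
  academic standing ∈ {probation, warning}: warning is in the set → true
  declared major ∈ {biology, engineering, history, music}: music is in the set → true
  expected family contribution ≤ 27630 USD: 38068 ≤ 27630 is false
  NOT renewal applicant: no → true
  GPA ≤ 3.41: 3.92 ≤ 3.41 is false
  household dependents = 3: 7 == 3 is false
  essays submitted < 0: 3 < 0 is false
  credits completed > 85: 57 > 85 is false
  enrolled full-time: no → false
Combine:
[1.1.1] true AND true = true
[1.1.2] false AND true = false
[1.1] true → false = false
[1.2.1.1] false OR false = false
[1.2.1.2.2] false AND false = false
[1.2.1.2] false AND false = false
[1.2.1] false → false (antecedent false ⇒ implication holds) = true
[1.2] NOT true = false
[1] false → false (antecedent false ⇒ implication holds) = true
[root] NOT true = false
Overall: false → declined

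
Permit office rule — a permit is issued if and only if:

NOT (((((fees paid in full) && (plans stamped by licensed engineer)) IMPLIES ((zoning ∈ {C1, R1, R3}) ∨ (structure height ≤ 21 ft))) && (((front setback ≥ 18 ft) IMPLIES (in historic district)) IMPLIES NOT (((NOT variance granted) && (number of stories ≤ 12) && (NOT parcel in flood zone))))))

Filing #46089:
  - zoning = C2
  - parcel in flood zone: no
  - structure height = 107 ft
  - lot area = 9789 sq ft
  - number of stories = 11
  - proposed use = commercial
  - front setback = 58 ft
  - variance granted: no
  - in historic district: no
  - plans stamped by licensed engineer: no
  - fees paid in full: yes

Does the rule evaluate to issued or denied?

Denied

Atomic conditions:
  fees paid in full: yes → true
  plans stamped by licensed engineer: no → false
  zoning ∈ {C1, R1, R3}: C2 is not in the set → false
  structure height ≤ 21 ft: 107 ≤ 21 is false
  front setback ≥ 18 ft: 58 ≥ 18 is true
  in historic district: no → false
  NOT variance granted: no → true
  number of stories ≤ 12: 11 ≤ 12 is true
  NOT parcel in flood zone: no → true
Combine:
[1.1.1] true AND false = false
[1.1.2] false OR false = false
[1.1] false → false (antecedent false ⇒ implication holds) = true
[1.2.1] true → false = false
[1.2.2.1] true AND true AND true = true
[1.2.2] NOT true = false
[1.2] false → false (antecedent false ⇒ implication holds) = true
[1] true AND true = true
[root] NOT true = false
Overall: false → denied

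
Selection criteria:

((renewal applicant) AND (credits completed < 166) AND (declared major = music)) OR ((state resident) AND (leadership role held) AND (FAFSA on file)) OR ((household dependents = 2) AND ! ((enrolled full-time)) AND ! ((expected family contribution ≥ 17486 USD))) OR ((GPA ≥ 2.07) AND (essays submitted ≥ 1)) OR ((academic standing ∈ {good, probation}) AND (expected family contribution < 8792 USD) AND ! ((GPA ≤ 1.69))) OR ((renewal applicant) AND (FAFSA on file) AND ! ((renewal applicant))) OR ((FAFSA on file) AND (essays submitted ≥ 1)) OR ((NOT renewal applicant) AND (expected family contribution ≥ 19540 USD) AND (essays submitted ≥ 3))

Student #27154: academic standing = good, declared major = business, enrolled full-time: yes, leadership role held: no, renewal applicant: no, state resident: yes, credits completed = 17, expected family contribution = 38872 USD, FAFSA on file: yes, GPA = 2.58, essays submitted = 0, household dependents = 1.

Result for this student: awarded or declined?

Atomic conditions:
  renewal applicant: no → false
  credits completed < 166: 17 < 166 is true
  declared major = music: business == music is false
  state resident: yes → true
  leadership role held: no → false
  FAFSA on file: yes → true
  household dependents = 2: 1 == 2 is false
  enrolled full-time: yes → true
  expected family contribution ≥ 17486 USD: 38872 ≥ 17486 is true
  GPA ≥ 2.07: 2.58 ≥ 2.07 is true
  essays submitted ≥ 1: 0 ≥ 1 is false
  academic standing ∈ {good, probation}: good is in the set → true
  expected family contribution < 8792 USD: 38872 < 8792 is false
  GPA ≤ 1.69: 2.58 ≤ 1.69 is false
  NOT renewal applicant: no → true
  expected family contribution ≥ 19540 USD: 38872 ≥ 19540 is true
  essays submitted ≥ 3: 0 ≥ 3 is false
Combine:
[1] false AND true AND false = false
[2] true AND false AND true = false
[3.2] NOT true = false
[3.3] NOT true = false
[3] false AND false AND false = false
[4] true AND false = false
[5.3] NOT false = true
[5] true AND false AND true = false
[6.3] NOT false = true
[6] false AND true AND true = false
[7] true AND false = false
[8] true AND true AND false = false
[root] false OR false OR false OR false OR false OR false OR false OR false = false
Overall: false → declined

Declined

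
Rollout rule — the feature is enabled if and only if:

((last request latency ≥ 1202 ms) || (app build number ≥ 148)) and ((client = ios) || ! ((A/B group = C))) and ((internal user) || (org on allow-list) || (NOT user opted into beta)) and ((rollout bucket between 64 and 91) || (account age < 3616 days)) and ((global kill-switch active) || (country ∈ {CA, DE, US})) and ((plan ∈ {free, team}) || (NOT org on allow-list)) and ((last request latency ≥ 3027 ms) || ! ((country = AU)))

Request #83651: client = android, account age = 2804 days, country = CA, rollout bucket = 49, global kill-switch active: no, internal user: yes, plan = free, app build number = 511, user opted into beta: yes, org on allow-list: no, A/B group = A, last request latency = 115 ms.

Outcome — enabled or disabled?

Enabled

Atomic conditions:
  last request latency ≥ 1202 ms: 115 ≥ 1202 is false
  app build number ≥ 148: 511 ≥ 148 is true
  client = ios: android == ios is false
  A/B group = C: A == C is false
  internal user: yes → true
  org on allow-list: no → false
  NOT user opted into beta: yes → false
  rollout bucket between 64 and 91: 49 in [64, 91] is false
  account age < 3616 days: 2804 < 3616 is true
  global kill-switch active: no → false
  country ∈ {CA, DE, US}: CA is in the set → true
  plan ∈ {free, team}: free is in the set → true
  NOT org on allow-list: no → true
  last request latency ≥ 3027 ms: 115 ≥ 3027 is false
  country = AU: CA == AU is false
Combine:
[1] false OR true = true
[2.2] NOT false = true
[2] false OR true = true
[3] true OR false OR false = true
[4] false OR true = true
[5] false OR true = true
[6] true OR true = true
[7.2] NOT false = true
[7] false OR true = true
[root] true AND true AND true AND true AND true AND true AND true = true
Overall: true → enabled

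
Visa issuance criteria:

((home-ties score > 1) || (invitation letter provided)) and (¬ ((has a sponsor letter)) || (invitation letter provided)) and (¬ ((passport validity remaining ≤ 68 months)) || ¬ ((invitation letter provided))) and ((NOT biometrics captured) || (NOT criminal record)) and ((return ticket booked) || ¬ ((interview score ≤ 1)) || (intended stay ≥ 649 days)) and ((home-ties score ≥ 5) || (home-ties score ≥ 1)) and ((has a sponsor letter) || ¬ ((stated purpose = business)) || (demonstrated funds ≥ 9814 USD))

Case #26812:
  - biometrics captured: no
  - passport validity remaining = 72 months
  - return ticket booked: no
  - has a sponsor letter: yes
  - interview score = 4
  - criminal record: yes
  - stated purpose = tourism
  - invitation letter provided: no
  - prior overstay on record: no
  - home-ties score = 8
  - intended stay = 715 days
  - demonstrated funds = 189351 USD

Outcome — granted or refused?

Atomic conditions:
  home-ties score > 1: 8 > 1 is true
  invitation letter provided: no → false
  has a sponsor letter: yes → true
  passport validity remaining ≤ 68 months: 72 ≤ 68 is false
  NOT biometrics captured: no → true
  NOT criminal record: yes → false
  return ticket booked: no → false
  interview score ≤ 1: 4 ≤ 1 is false
  intended stay ≥ 649 days: 715 ≥ 649 is true
  home-ties score ≥ 5: 8 ≥ 5 is true
  home-ties score ≥ 1: 8 ≥ 1 is true
  stated purpose = business: tourism == business is false
  demonstrated funds ≥ 9814 USD: 189351 ≥ 9814 is true
Combine:
[1] true OR false = true
[2.1] NOT true = false
[2] false OR false = false
[3.1] NOT false = true
[3.2] NOT false = true
[3] true OR true = true
[4] true OR false = true
[5.2] NOT false = true
[5] false OR true OR true = true
[6] true OR true = true
[7.2] NOT false = true
[7] true OR true OR true = true
[root] true AND false AND true AND true AND true AND true AND true = false
Overall: false → refused

Refused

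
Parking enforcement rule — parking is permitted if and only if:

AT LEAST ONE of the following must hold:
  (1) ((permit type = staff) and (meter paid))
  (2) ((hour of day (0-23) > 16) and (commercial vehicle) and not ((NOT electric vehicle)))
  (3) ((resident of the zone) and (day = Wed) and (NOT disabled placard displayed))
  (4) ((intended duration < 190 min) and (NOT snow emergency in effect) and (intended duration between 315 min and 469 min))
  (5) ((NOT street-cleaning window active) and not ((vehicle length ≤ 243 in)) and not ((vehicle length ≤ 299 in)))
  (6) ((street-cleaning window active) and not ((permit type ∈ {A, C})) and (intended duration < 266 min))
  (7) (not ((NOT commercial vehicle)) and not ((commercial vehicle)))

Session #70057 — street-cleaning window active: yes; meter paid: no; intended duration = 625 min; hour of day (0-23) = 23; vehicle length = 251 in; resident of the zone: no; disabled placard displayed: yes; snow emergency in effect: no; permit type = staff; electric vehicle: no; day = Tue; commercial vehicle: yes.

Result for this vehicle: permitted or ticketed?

Atomic conditions:
  permit type = staff: staff == staff is true
  meter paid: no → false
  hour of day (0-23) > 16: 23 > 16 is true
  commercial vehicle: yes → true
  NOT electric vehicle: no → true
  resident of the zone: no → false
  day = Wed: Tue == Wed is false
  NOT disabled placard displayed: yes → false
  intended duration < 190 min: 625 < 190 is false
  NOT snow emergency in effect: no → true
  intended duration between 315 min and 469 min: 625 in [315, 469] is false
  NOT street-cleaning window active: yes → false
  vehicle length ≤ 243 in: 251 ≤ 243 is false
  vehicle length ≤ 299 in: 251 ≤ 299 is true
  street-cleaning window active: yes → true
  permit type ∈ {A, C}: staff is not in the set → false
  intended duration < 266 min: 625 < 266 is false
  NOT commercial vehicle: yes → false
Combine:
[1] true AND false = false
[2.3] NOT true = false
[2] true AND true AND false = false
[3] false AND false AND false = false
[4] false AND true AND false = false
[5.2] NOT false = true
[5.3] NOT true = false
[5] false AND true AND false = false
[6.2] NOT false = true
[6] true AND true AND false = false
[7.1] NOT false = true
[7.2] NOT true = false
[7] true AND false = false
[root] false OR false OR false OR false OR false OR false OR false = false
Overall: false → ticketed

Ticketed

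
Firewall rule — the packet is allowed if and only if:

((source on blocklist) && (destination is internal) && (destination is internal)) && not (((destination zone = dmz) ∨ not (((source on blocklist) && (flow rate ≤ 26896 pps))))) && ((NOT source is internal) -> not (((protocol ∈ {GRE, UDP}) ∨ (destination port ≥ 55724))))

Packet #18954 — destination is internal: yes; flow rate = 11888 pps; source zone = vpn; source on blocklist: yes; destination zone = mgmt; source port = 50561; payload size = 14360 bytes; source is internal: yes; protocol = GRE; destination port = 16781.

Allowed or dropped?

Allowed

Atomic conditions:
  source on blocklist: yes → true
  destination is internal: yes → true
  destination zone = dmz: mgmt == dmz is false
  flow rate ≤ 26896 pps: 11888 ≤ 26896 is true
  NOT source is internal: yes → false
  protocol ∈ {GRE, UDP}: GRE is in the set → true
  destination port ≥ 55724: 16781 ≥ 55724 is false
Combine:
[1] true AND true AND true = true
[2.1.2.1] true AND true = true
[2.1.2] NOT true = false
[2.1] false OR false = false
[2] NOT false = true
[3.2.1] true OR false = true
[3.2] NOT true = false
[3] false → false (antecedent false ⇒ implication holds) = true
[root] true AND true AND true = true
Overall: true → allowed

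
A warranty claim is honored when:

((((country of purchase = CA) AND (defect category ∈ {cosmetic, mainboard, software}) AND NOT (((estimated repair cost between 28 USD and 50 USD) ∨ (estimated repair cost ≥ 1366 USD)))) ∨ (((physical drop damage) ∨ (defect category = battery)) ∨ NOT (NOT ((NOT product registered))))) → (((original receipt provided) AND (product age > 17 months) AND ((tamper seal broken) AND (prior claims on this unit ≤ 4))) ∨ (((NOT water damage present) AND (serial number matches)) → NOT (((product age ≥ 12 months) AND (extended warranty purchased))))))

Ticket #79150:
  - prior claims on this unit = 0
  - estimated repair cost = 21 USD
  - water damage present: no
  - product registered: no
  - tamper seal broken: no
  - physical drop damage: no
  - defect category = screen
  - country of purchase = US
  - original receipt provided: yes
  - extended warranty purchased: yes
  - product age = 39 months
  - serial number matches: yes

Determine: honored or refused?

Refused

Atomic conditions:
  country of purchase = CA: US == CA is false
  defect category ∈ {cosmetic, mainboard, software}: screen is not in the set → false
  estimated repair cost between 28 USD and 50 USD: 21 in [28, 50] is false
  estimated repair cost ≥ 1366 USD: 21 ≥ 1366 is false
  physical drop damage: no → false
  defect category = battery: screen == battery is false
  NOT product registered: no → true
  original receipt provided: yes → true
  product age > 17 months: 39 > 17 is true
  tamper seal broken: no → false
  prior claims on this unit ≤ 4: 0 ≤ 4 is true
  NOT water damage present: no → true
  serial number matches: yes → true
  product age ≥ 12 months: 39 ≥ 12 is true
  extended warranty purchased: yes → true
Combine:
[1.1.3.1] false OR false = false
[1.1.3] NOT false = true
[1.1] false AND false AND true = false
[1.2.1] false OR false = false
[1.2.2.1] NOT true = false
[1.2.2] NOT false = true
[1.2] false OR true = true
[1] false OR true = true
[2.1.3] false AND true = false
[2.1] true AND true AND false = false
[2.2.1] true AND true = true
[2.2.2.1] true AND true = true
[2.2.2] NOT true = false
[2.2] true → false = false
[2] false OR false = false
[root] true → false = false
Overall: false → refused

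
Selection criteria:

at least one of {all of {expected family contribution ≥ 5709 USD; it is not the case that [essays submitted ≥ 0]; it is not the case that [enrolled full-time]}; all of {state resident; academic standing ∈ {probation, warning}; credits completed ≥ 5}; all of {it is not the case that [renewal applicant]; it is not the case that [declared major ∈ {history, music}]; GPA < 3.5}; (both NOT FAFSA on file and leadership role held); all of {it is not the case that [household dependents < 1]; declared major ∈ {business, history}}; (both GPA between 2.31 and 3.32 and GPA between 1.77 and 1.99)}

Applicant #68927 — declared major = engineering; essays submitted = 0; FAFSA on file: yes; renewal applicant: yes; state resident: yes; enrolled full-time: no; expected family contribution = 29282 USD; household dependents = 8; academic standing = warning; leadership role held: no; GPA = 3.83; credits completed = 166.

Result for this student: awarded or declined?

Awarded

Atomic conditions:
  expected family contribution ≥ 5709 USD: 29282 ≥ 5709 is true
  essays submitted ≥ 0: 0 ≥ 0 is true
  enrolled full-time: no → false
  state resident: yes → true
  academic standing ∈ {probation, warning}: warning is in the set → true
  credits completed ≥ 5: 166 ≥ 5 is true
  renewal applicant: yes → true
  declared major ∈ {history, music}: engineering is not in the set → false
  GPA < 3.5: 3.83 < 3.5 is false
  NOT FAFSA on file: yes → false
  leadership role held: no → false
  household dependents < 1: 8 < 1 is false
  declared major ∈ {business, history}: engineering is not in the set → false
  GPA between 2.31 and 3.32: 3.83 in [2.31, 3.32] is false
  GPA between 1.77 and 1.99: 3.83 in [1.77, 1.99] is false
Combine:
[1.2] NOT true = false
[1.3] NOT false = true
[1] true AND false AND true = false
[2] true AND true AND true = true
[3.1] NOT true = false
[3.2] NOT false = true
[3] false AND true AND false = false
[4] false AND false = false
[5.1] NOT false = true
[5] true AND false = false
[6] false AND false = false
[root] false OR true OR false OR false OR false OR false = true
Overall: true → awarded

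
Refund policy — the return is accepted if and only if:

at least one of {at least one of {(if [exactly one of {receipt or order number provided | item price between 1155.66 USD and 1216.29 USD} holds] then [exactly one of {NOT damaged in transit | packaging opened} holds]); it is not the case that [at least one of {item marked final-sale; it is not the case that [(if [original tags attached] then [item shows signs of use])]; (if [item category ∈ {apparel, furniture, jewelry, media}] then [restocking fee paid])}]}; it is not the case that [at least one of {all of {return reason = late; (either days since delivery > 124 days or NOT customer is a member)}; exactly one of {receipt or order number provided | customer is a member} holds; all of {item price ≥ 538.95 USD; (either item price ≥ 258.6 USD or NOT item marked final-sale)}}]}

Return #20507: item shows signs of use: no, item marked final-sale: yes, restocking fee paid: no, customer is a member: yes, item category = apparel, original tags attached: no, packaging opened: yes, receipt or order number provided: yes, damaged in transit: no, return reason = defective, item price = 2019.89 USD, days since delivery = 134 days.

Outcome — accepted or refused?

Refused

Atomic conditions:
  receipt or order number provided: yes → true
  item price between 1155.66 USD and 1216.29 USD: 2019.89 in [1155.66, 1216.29] is false
  NOT damaged in transit: no → true
  packaging opened: yes → true
  item marked final-sale: yes → true
  original tags attached: no → false
  item shows signs of use: no → false
  item category ∈ {apparel, furniture, jewelry, media}: apparel is in the set → true
  restocking fee paid: no → false
  return reason = late: defective == late is false
  days since delivery > 124 days: 134 > 124 is true
  NOT customer is a member: yes → false
  customer is a member: yes → true
  item price ≥ 538.95 USD: 2019.89 ≥ 538.95 is true
  item price ≥ 258.6 USD: 2019.89 ≥ 258.6 is true
  NOT item marked final-sale: yes → false
Combine:
[1.1.1] exactly-one(true, false) = true
[1.1.2] exactly-one(true, true) = false
[1.1] true → false = false
[1.2.1.2.1] false → false (antecedent false ⇒ implication holds) = true
[1.2.1.2] NOT true = false
[1.2.1.3] true → false = false
[1.2.1] true OR false OR false = true
[1.2] NOT true = false
[1] false OR false = false
[2.1.1.2] true OR false = true
[2.1.1] false AND true = false
[2.1.2] exactly-one(true, true) = false
[2.1.3.2] true OR false = true
[2.1.3] true AND true = true
[2.1] false OR false OR true = true
[2] NOT true = false
[root] false OR false = false
Overall: false → refused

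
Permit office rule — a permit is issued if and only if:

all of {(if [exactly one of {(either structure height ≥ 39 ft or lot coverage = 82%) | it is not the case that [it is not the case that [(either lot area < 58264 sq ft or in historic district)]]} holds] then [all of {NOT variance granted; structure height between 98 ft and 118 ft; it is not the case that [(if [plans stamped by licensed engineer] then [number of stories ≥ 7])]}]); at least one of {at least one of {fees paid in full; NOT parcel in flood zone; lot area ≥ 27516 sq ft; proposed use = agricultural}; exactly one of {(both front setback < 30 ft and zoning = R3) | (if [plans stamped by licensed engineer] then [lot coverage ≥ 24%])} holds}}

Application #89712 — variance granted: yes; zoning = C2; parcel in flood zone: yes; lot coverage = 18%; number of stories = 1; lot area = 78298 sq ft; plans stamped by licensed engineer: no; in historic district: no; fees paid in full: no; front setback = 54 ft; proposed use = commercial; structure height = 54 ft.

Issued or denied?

Denied

Atomic conditions:
  structure height ≥ 39 ft: 54 ≥ 39 is true
  lot coverage = 82%: 18 == 82 is false
  lot area < 58264 sq ft: 78298 < 58264 is false
  in historic district: no → false
  NOT variance granted: yes → false
  structure height between 98 ft and 118 ft: 54 in [98, 118] is false
  plans stamped by licensed engineer: no → false
  number of stories ≥ 7: 1 ≥ 7 is false
  fees paid in full: no → false
  NOT parcel in flood zone: yes → false
  lot area ≥ 27516 sq ft: 78298 ≥ 27516 is true
  proposed use = agricultural: commercial == agricultural is false
  front setback < 30 ft: 54 < 30 is false
  zoning = R3: C2 == R3 is false
  lot coverage ≥ 24%: 18 ≥ 24 is false
Combine:
[1.1.1] true OR false = true
[1.1.2.1.1] false OR false = false
[1.1.2.1] NOT false = true
[1.1.2] NOT true = false
[1.1] exactly-one(true, false) = true
[1.2.3.1] false → false (antecedent false ⇒ implication holds) = true
[1.2.3] NOT true = false
[1.2] false AND false AND false = false
[1] true → false = false
[2.1] false OR false OR true OR false = true
[2.2.1] false AND false = false
[2.2.2] false → false (antecedent false ⇒ implication holds) = true
[2.2] exactly-one(false, true) = true
[2] true OR true = true
[root] false AND true = false
Overall: false → denied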